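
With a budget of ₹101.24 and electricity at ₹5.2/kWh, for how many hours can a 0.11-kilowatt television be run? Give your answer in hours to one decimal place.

177.0 h

Energy available = ₹101.24 ÷ ₹5.2/kWh = 19.4692 kWh
Hours = 19.4692 kWh ÷ 0.11 kW = 177.0 h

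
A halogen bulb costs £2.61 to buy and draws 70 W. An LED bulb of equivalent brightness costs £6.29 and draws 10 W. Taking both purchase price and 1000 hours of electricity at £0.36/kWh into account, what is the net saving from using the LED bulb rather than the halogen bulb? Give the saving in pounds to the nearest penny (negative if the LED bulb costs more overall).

£17.92

halogen bulb: £2.61 + (70/1000) kW × 1000 h × £0.36 = £2.61 + £25.2 = £27.81
LED bulb: £6.29 + (10/1000) kW × 1000 h × £0.36 = £6.29 + £3.6 = £9.89
Saving = £27.81 − £9.89 = £17.92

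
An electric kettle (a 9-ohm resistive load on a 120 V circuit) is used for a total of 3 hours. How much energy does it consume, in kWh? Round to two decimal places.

4.80 kWh

Power = V²/R = 120²/9 = 1600 W = 1.6 kW
Energy = 1.6 kW × 3 h = 4.8 kWh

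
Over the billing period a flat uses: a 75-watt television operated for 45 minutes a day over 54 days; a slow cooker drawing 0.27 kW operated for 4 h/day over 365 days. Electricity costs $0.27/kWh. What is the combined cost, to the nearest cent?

television: Runtime = 45 min × 54 = 2430 min = 40.5 h
television: 0.075 kW × 40.5 h = 3.0375 kWh
slow cooker: Runtime = 4 h/day × 365 days = 1460 h
slow cooker: 0.27 kW × 1460 h = 394.2 kWh
Total energy = 397.2375 kWh
Cost = 397.2375 × $0.27 = $107.25

$107.25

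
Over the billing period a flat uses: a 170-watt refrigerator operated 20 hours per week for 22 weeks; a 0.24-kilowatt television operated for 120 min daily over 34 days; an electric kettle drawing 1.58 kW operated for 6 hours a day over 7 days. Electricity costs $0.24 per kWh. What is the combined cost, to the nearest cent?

$37.80

refrigerator: Runtime = 20 h/week × 22 weeks = 440 h
refrigerator: 0.17 kW × 440 h = 74.8 kWh
television: Runtime = 120 min × 34 = 4080 min = 68 h
television: 0.24 kW × 68 h = 16.32 kWh
electric kettle: Runtime = 6 h/day × 7 days = 42 h
electric kettle: 1.58 kW × 42 h = 66.36 kWh
Total energy = 157.48 kWh
Cost = 157.48 × $0.24 = $37.80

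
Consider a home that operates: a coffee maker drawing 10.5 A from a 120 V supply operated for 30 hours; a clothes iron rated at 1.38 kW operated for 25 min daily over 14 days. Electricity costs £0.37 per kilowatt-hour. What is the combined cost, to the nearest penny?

coffee maker: Power = 10.5 A × 120 V = 1260 W = 1.26 kW
coffee maker: 1.26 kW × 30 h = 37.8 kWh
clothes iron: Runtime = 25 min × 14 = 350 min = 5.833333… h
clothes iron: 1.38 kW × 5.833333… h = 8.05 kWh
Total energy = 45.85 kWh
Cost = 45.85 × £0.37 = £16.96

£16.96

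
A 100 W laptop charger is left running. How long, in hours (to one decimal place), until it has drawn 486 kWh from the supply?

Hours = 486 kWh ÷ 0.1 kW = 4860.0 h

4860.0 h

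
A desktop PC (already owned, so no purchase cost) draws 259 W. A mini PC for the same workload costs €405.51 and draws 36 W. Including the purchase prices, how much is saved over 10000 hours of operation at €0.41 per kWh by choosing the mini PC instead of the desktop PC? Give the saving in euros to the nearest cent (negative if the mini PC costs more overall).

€508.79

desktop PC: €0.00 + (259/1000) kW × 10000 h × €0.41 = €0.00 + €1061.9 = €1061.9
mini PC: €405.51 + (36/1000) kW × 10000 h × €0.41 = €405.51 + €147.6 = €553.11
Saving = €1061.9 − €553.11 = €508.79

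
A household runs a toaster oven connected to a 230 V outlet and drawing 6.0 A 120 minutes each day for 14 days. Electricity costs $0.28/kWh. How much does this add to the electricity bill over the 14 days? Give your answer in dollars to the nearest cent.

$10.82

Power = 6.0 A × 230 V = 1380 W = 1.38 kW
Runtime = 120 min × 14 = 1680 min = 28 h
Energy = 1.38 kW × 28 h = 38.64 kWh
Cost = 38.64 kWh × $0.28/kWh = $10.82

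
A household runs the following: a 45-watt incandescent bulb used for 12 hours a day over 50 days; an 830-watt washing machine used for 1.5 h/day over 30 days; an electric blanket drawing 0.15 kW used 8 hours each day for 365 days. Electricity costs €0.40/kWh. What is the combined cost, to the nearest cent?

€200.94

incandescent bulb: Runtime = 12 h/day × 50 days = 600 h
incandescent bulb: 0.045 kW × 600 h = 27 kWh
washing machine: Runtime = 1.5 h/day × 30 days = 45 h
washing machine: 0.83 kW × 45 h = 37.35 kWh
electric blanket: Runtime = 8 h/day × 365 days = 2920 h
electric blanket: 0.15 kW × 2920 h = 438 kWh
Total energy = 502.35 kWh
Cost = 502.35 × €0.40 = €200.94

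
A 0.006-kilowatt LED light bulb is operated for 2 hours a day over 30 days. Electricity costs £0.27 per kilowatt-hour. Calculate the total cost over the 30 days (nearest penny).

Runtime = 2 h/day × 30 days = 60 h
Energy = 0.006 kW × 60 h = 0.36 kWh
Cost = 0.36 kWh × £0.27/kWh = £0.10

£0.10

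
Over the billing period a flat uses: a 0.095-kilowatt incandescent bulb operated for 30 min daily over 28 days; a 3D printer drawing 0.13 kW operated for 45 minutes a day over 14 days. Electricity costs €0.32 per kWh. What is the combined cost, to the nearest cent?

€0.86

incandescent bulb: Runtime = 30 min × 28 = 840 min = 14 h
incandescent bulb: 0.095 kW × 14 h = 1.33 kWh
3D printer: Runtime = 45 min × 14 = 630 min = 10.5 h
3D printer: 0.13 kW × 10.5 h = 1.365 kWh
Total energy = 2.695 kWh
Cost = 2.695 × €0.32 = €0.86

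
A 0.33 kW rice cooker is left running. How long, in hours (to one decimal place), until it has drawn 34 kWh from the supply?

Hours = 34 kWh ÷ 0.33 kW = 103.0 h

103.0 h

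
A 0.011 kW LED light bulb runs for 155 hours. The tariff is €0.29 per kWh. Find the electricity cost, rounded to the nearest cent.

Energy = 0.011 kW × 155 h = 1.705 kWh
Cost = 1.705 kWh × €0.29/kWh = €0.49

€0.49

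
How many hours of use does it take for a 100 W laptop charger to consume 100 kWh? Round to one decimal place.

Hours = 100 kWh ÷ 0.1 kW = 1000.0 h

1000.0 h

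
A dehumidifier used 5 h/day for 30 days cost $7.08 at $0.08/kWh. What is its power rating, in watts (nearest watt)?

Energy = $7.08 ÷ $0.08/kWh = 88.5 kWh
Runtime = 5 h/day × 30 days = 150 h
Power = 88.5 kWh ÷ 150 h = 0.59 kW = 590 W

590 W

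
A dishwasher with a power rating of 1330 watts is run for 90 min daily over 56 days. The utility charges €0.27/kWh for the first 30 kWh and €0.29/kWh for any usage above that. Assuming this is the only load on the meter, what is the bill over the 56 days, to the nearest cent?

Runtime = 90 min × 56 = 5040 min = 84 h
Energy = 1.33 kW × 84 h = 111.72 kWh
Tier 1 (0–30 kWh): 30 × €0.27 = €8.1
Above 30 kWh: 81.72 × €0.29 = €23.6988
Bill = €31.80

€31.80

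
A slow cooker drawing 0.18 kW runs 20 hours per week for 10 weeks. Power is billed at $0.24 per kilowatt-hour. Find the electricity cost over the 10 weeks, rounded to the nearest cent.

Runtime = 20 h/week × 10 weeks = 200 h
Energy = 0.18 kW × 200 h = 36 kWh
Cost = 36 kWh × $0.24/kWh = $8.64

$8.64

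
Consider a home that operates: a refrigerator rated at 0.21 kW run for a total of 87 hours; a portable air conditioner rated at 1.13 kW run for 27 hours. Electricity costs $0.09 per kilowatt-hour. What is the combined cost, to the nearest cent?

$4.39

refrigerator: 0.21 kW × 87 h = 18.27 kWh
portable air conditioner: 1.13 kW × 27 h = 30.51 kWh
Total energy = 48.78 kWh
Cost = 48.78 × $0.09 = $4.39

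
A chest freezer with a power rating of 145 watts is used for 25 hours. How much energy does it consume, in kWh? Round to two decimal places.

Energy = 0.145 kW × 25 h = 3.625 kWh ≈ 3.63 kWh

3.63 kWh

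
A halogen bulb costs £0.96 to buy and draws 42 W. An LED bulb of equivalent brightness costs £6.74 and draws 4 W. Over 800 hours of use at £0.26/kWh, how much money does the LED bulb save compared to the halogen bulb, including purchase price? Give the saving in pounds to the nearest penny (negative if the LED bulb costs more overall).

£2.12

halogen bulb: £0.96 + (42/1000) kW × 800 h × £0.26 = £0.96 + £8.736 = £9.696
LED bulb: £6.74 + (4/1000) kW × 800 h × £0.26 = £6.74 + £0.832 = £7.572
Saving = £9.696 − £7.572 = £2.124 → £2.12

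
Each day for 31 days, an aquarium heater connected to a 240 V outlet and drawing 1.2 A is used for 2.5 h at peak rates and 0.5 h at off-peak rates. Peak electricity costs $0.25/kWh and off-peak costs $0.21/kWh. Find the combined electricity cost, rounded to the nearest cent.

Power = 1.2 A × 240 V = 288 W = 0.288 kW
Peak energy = 0.288 kW × 2.5 h × 31 = 22.32 kWh
Off-peak energy = 0.288 kW × 0.5 h × 31 = 4.464 kWh
Cost = 22.32 × $0.25 + 4.464 × $0.21 = $5.58 + $0.93744 = $6.52

$6.52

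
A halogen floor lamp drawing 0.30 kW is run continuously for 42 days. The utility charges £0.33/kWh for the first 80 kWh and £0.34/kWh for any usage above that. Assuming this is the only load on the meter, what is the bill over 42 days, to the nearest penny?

Runtime = 24 h × 42 = 1008 h
Energy = 0.3 kW × 1008 h = 302.4 kWh
Tier 1 (0–80 kWh): 80 × £0.33 = £26.4
Above 80 kWh: 222.4 × £0.34 = £75.616
Bill = £102.02

£102.02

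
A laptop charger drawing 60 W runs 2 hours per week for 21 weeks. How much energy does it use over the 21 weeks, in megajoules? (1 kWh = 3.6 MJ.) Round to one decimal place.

Runtime = 2 h/week × 21 weeks = 42 h
Energy = 0.06 kW × 42 h = 2.52 kWh
= 2.52 × 3.6 MJ = 9.1 MJ

9.1 MJ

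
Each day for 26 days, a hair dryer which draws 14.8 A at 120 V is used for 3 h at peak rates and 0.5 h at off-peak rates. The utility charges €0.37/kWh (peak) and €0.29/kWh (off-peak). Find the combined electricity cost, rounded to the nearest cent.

€57.95

Power = 14.8 A × 120 V = 1776 W = 1.776 kW
Peak energy = 1.776 kW × 3 h × 26 = 138.528 kWh
Off-peak energy = 1.776 kW × 0.5 h × 26 = 23.088 kWh
Cost = 138.528 × €0.37 + 23.088 × €0.29 = €51.25536 + €6.69552 = €57.95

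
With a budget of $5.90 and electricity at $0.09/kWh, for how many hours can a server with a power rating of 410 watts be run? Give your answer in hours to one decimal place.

159.9 h

Energy available = $5.90 ÷ $0.09/kWh = 65.5556 kWh
Hours = 65.5556 kWh ÷ 0.41 kW = 159.9 h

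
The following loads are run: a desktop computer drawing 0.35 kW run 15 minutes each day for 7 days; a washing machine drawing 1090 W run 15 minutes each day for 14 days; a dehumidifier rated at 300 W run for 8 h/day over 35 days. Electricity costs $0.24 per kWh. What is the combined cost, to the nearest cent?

desktop computer: Runtime = 15 min × 7 = 105 min = 1.75 h
desktop computer: 0.35 kW × 1.75 h = 0.6125 kWh
washing machine: Runtime = 15 min × 14 = 210 min = 3.5 h
washing machine: 1.09 kW × 3.5 h = 3.815 kWh
dehumidifier: Runtime = 8 h/day × 35 days = 280 h
dehumidifier: 0.3 kW × 280 h = 84 kWh
Total energy = 88.4275 kWh
Cost = 88.4275 × $0.24 = $21.22

$21.22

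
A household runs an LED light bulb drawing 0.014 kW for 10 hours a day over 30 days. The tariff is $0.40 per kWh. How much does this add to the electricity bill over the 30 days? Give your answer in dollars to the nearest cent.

Runtime = 10 h/day × 30 days = 300 h
Energy = 0.014 kW × 300 h = 4.2 kWh
Cost = 4.2 kWh × $0.40/kWh = $1.68

$1.68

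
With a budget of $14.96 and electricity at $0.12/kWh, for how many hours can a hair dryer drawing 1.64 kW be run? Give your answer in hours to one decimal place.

Energy available = $14.96 ÷ $0.12/kWh = 124.6667 kWh
Hours = 124.6667 kWh ÷ 1.64 kW = 76.0 h

76.0 h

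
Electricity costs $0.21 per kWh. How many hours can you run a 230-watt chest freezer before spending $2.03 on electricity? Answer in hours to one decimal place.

Energy available = $2.03 ÷ $0.21/kWh = 9.6667 kWh
Hours = 9.6667 kWh ÷ 0.23 kW = 42.0 h

42.0 h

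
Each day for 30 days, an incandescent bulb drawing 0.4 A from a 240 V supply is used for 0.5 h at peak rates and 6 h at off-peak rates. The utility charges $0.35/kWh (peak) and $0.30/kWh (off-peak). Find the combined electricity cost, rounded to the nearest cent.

$5.69

Power = 0.4 A × 240 V = 96 W = 0.096 kW
Peak energy = 0.096 kW × 0.5 h × 30 = 1.44 kWh
Off-peak energy = 0.096 kW × 6 h × 30 = 17.28 kWh
Cost = 1.44 × $0.35 + 17.28 × $0.30 = $0.504 + $5.184 = $5.69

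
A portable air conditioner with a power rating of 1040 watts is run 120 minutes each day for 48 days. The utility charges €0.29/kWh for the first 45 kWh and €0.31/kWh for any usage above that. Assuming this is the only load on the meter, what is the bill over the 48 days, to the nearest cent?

Runtime = 120 min × 48 = 5760 min = 96 h
Energy = 1.04 kW × 96 h = 99.84 kWh
Tier 1 (0–45 kWh): 45 × €0.29 = €13.05
Above 45 kWh: 54.84 × €0.31 = €17.0004
Bill = €30.05

€30.05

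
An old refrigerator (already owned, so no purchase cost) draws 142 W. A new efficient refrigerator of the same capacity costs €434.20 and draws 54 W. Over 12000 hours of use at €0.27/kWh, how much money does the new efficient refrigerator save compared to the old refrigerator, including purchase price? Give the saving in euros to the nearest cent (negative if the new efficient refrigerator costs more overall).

-€149.08

old refrigerator: €0.00 + (142/1000) kW × 12000 h × €0.27 = €0.00 + €460.08 = €460.08
new efficient refrigerator: €434.20 + (54/1000) kW × 12000 h × €0.27 = €434.20 + €174.96 = €609.16
Saving = €460.08 − €609.16 = −€149.08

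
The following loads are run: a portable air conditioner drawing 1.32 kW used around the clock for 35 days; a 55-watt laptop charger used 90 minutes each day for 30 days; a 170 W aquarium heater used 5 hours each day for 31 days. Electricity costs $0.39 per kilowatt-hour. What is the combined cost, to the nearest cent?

portable air conditioner: Runtime = 24 h × 35 = 840 h
portable air conditioner: 1.32 kW × 840 h = 1108.8 kWh
laptop charger: Runtime = 90 min × 30 = 2700 min = 45 h
laptop charger: 0.055 kW × 45 h = 2.475 kWh
aquarium heater: Runtime = 5 h/day × 31 days = 155 h
aquarium heater: 0.17 kW × 155 h = 26.35 kWh
Total energy = 1137.625 kWh
Cost = 1137.625 × $0.39 = $443.67

$443.67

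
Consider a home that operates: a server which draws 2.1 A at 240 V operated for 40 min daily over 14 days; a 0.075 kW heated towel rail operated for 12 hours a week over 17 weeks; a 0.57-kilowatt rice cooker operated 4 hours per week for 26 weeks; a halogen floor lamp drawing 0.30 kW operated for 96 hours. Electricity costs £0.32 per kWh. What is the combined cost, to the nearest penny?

server: Power = 2.1 A × 240 V = 504 W = 0.504 kW
server: Runtime = 40 min × 14 = 560 min = 9.333333… h
server: 0.504 kW × 9.333333… h = 4.704 kWh
heated towel rail: Runtime = 12 h/week × 17 weeks = 204 h
heated towel rail: 0.075 kW × 204 h = 15.3 kWh
rice cooker: Runtime = 4 h/week × 26 weeks = 104 h
rice cooker: 0.57 kW × 104 h = 59.28 kWh
halogen floor lamp: 0.3 kW × 96 h = 28.8 kWh
Total energy = 108.084 kWh
Cost = 108.084 × £0.32 = £34.59

£34.59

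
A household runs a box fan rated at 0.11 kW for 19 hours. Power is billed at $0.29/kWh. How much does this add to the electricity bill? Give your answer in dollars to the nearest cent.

$0.61

Energy = 0.11 kW × 19 h = 2.09 kWh
Cost = 2.09 kWh × $0.29/kWh = $0.61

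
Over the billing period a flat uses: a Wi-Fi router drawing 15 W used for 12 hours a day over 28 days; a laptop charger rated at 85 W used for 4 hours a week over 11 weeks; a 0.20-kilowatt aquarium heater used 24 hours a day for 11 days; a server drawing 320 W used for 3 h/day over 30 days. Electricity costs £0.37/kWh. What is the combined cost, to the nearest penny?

£33.44

Wi-Fi router: Runtime = 12 h/day × 28 days = 336 h
Wi-Fi router: 0.015 kW × 336 h = 5.04 kWh
laptop charger: Runtime = 4 h/week × 11 weeks = 44 h
laptop charger: 0.085 kW × 44 h = 3.74 kWh
aquarium heater: Runtime = 24 h × 11 = 264 h
aquarium heater: 0.2 kW × 264 h = 52.8 kWh
server: Runtime = 3 h/day × 30 days = 90 h
server: 0.32 kW × 90 h = 28.8 kWh
Total energy = 90.38 kWh
Cost = 90.38 × £0.37 = £33.44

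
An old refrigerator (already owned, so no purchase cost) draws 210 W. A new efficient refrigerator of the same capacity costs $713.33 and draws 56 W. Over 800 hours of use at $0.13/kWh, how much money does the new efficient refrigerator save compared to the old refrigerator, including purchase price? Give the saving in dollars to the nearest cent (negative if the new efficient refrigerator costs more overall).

old refrigerator: $0.00 + (210/1000) kW × 800 h × $0.13 = $0.00 + $21.84 = $21.84
new efficient refrigerator: $713.33 + (56/1000) kW × 800 h × $0.13 = $713.33 + $5.824 = $719.154
Saving = $21.84 − $719.154 = −$697.314 → -$697.31

-$697.31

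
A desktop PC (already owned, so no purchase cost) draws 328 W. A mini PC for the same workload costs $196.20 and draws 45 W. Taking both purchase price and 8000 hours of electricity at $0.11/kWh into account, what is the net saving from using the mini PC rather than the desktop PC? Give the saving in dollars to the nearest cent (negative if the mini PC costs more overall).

desktop PC: $0.00 + (328/1000) kW × 8000 h × $0.11 = $0.00 + $288.64 = $288.64
mini PC: $196.20 + (45/1000) kW × 8000 h × $0.11 = $196.20 + $39.6 = $235.8
Saving = $288.64 − $235.8 = $52.84

$52.84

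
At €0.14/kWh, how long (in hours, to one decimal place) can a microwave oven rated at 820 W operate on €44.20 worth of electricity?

385.0 h

Energy available = €44.20 ÷ €0.14/kWh = 315.7143 kWh
Hours = 315.7143 kWh ÷ 0.82 kW = 385.0 h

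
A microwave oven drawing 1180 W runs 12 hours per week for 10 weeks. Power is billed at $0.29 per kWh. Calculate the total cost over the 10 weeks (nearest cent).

$41.06

Runtime = 12 h/week × 10 weeks = 120 h
Energy = 1.18 kW × 120 h = 141.6 kWh
Cost = 141.6 kWh × $0.29/kWh = $41.06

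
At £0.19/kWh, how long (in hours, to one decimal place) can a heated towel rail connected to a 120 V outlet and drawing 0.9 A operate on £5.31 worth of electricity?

Power = 0.9 A × 120 V = 108 W = 0.108 kW
Energy available = £5.31 ÷ £0.19/kWh = 27.9474 kWh
Hours = 27.9474 kWh ÷ 0.108 kW = 258.8 h

258.8 h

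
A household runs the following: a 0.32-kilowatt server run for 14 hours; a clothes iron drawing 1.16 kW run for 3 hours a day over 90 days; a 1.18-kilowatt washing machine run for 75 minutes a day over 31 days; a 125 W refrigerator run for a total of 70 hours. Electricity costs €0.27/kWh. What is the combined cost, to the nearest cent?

€100.48

server: 0.32 kW × 14 h = 4.48 kWh
clothes iron: Runtime = 3 h/day × 90 days = 270 h
clothes iron: 1.16 kW × 270 h = 313.2 kWh
washing machine: Runtime = 75 min × 31 = 2325 min = 38.75 h
washing machine: 1.18 kW × 38.75 h = 45.725 kWh
refrigerator: 0.125 kW × 70 h = 8.75 kWh
Total energy = 372.155 kWh
Cost = 372.155 × €0.27 = €100.48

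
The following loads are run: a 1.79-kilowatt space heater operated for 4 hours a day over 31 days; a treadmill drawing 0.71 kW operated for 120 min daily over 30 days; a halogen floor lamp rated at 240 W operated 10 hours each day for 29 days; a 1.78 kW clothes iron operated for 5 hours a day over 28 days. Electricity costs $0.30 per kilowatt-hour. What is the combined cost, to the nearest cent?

$175.01

space heater: Runtime = 4 h/day × 31 days = 124 h
space heater: 1.79 kW × 124 h = 221.96 kWh
treadmill: Runtime = 120 min × 30 = 3600 min = 60 h
treadmill: 0.71 kW × 60 h = 42.6 kWh
halogen floor lamp: Runtime = 10 h/day × 29 days = 290 h
halogen floor lamp: 0.24 kW × 290 h = 69.6 kWh
clothes iron: Runtime = 5 h/day × 28 days = 140 h
clothes iron: 1.78 kW × 140 h = 249.2 kWh
Total energy = 583.36 kWh
Cost = 583.36 × $0.30 = $175.01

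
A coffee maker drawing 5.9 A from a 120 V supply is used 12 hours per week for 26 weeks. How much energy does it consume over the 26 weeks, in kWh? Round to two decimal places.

Power = 5.9 A × 120 V = 708 W = 0.708 kW
Runtime = 12 h/week × 26 weeks = 312 h
Energy = 0.708 kW × 312 h = 220.896 kWh ≈ 220.90 kWh

220.90 kWh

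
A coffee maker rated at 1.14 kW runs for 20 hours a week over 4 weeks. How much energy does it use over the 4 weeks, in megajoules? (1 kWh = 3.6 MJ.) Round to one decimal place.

Runtime = 20 h/week × 4 weeks = 80 h
Energy = 1.14 kW × 80 h = 91.2 kWh
= 91.2 × 3.6 MJ = 328.3 MJ

328.3 MJ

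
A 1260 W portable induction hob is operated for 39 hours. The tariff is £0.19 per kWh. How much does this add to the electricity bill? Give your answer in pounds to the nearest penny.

£9.34

Energy = 1.26 kW × 39 h = 49.14 kWh
Cost = 49.14 kWh × £0.19/kWh = £9.34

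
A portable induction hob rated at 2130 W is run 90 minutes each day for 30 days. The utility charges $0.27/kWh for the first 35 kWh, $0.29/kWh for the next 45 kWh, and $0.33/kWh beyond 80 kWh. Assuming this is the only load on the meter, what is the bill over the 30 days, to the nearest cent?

Runtime = 90 min × 30 = 2700 min = 45 h
Energy = 2.13 kW × 45 h = 95.85 kWh
Tier 1 (0–35 kWh): 35 × $0.27 = $9.45
Tier 2 (35–80 kWh): 45 × $0.29 = $13.05
Above 80 kWh: 15.85 × $0.33 = $5.2305
Bill = $27.73

$27.73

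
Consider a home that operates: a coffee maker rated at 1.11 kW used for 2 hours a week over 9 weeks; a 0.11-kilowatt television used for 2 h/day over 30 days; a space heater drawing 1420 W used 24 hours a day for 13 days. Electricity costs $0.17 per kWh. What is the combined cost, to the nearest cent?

coffee maker: Runtime = 2 h/week × 9 weeks = 18 h
coffee maker: 1.11 kW × 18 h = 19.98 kWh
television: Runtime = 2 h/day × 30 days = 60 h
television: 0.11 kW × 60 h = 6.6 kWh
space heater: Runtime = 24 h × 13 = 312 h
space heater: 1.42 kW × 312 h = 443.04 kWh
Total energy = 469.62 kWh
Cost = 469.62 × $0.17 = $79.84

$79.84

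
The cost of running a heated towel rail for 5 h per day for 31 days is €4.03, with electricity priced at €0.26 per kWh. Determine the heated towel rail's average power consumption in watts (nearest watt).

Energy = €4.03 ÷ €0.26/kWh = 15.5 kWh
Runtime = 5 h/day × 31 days = 155 h
Power = 15.5 kWh ÷ 155 h = 0.1 kW = 100 W

100 W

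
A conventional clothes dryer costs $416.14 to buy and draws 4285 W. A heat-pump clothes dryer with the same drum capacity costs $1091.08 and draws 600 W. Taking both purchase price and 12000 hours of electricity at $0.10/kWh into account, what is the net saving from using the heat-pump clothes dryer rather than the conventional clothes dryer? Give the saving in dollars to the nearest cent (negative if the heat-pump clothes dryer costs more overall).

conventional clothes dryer: $416.14 + (4285/1000) kW × 12000 h × $0.10 = $416.14 + $5142 = $5558.14
heat-pump clothes dryer: $1091.08 + (600/1000) kW × 12000 h × $0.10 = $1091.08 + $720 = $1811.08
Saving = $5558.14 − $1811.08 = $3747.06

$3747.06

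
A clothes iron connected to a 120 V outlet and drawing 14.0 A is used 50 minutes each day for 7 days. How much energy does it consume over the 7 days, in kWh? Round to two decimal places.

Power = 14.0 A × 120 V = 1680 W = 1.68 kW
Runtime = 50 min × 7 = 350 min = 5.833333… h
Energy = 1.68 kW × 5.833333… h = 9.8 kWh

9.80 kWh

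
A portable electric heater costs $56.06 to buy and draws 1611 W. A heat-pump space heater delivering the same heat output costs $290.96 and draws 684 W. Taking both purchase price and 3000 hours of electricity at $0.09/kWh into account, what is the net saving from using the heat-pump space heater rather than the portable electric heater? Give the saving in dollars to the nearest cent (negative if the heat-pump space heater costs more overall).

$15.39

portable electric heater: $56.06 + (1611/1000) kW × 3000 h × $0.09 = $56.06 + $434.97 = $491.03
heat-pump space heater: $290.96 + (684/1000) kW × 3000 h × $0.09 = $290.96 + $184.68 = $475.64
Saving = $491.03 − $475.64 = $15.39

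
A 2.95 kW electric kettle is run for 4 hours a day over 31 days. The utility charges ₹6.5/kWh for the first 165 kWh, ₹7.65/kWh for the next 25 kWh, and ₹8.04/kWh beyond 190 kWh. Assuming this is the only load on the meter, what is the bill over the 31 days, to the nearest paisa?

₹2677.18

Runtime = 4 h/day × 31 days = 124 h
Energy = 2.95 kW × 124 h = 365.8 kWh
Tier 1 (0–165 kWh): 165 × ₹6.5 = ₹1072.5
Tier 2 (165–190 kWh): 25 × ₹7.65 = ₹191.25
Above 190 kWh: 175.8 × ₹8.04 = ₹1413.432
Bill = ₹2677.18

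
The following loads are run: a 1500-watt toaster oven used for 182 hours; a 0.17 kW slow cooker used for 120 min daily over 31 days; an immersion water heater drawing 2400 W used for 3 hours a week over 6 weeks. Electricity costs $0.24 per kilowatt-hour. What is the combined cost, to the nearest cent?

$78.42

toaster oven: 1.5 kW × 182 h = 273 kWh
slow cooker: Runtime = 120 min × 31 = 3720 min = 62 h
slow cooker: 0.17 kW × 62 h = 10.54 kWh
immersion water heater: Runtime = 3 h/week × 6 weeks = 18 h
immersion water heater: 2.4 kW × 18 h = 43.2 kWh
Total energy = 326.74 kWh
Cost = 326.74 × $0.24 = $78.42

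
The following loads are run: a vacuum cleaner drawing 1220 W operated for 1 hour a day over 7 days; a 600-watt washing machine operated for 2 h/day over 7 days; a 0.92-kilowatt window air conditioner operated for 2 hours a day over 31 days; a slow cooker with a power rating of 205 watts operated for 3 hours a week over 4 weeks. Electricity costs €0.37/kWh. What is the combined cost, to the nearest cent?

vacuum cleaner: Runtime = 1 h/day × 7 days = 7 h
vacuum cleaner: 1.22 kW × 7 h = 8.54 kWh
washing machine: Runtime = 2 h/day × 7 days = 14 h
washing machine: 0.6 kW × 14 h = 8.4 kWh
window air conditioner: Runtime = 2 h/day × 31 days = 62 h
window air conditioner: 0.92 kW × 62 h = 57.04 kWh
slow cooker: Runtime = 3 h/week × 4 weeks = 12 h
slow cooker: 0.205 kW × 12 h = 2.46 kWh
Total energy = 76.44 kWh
Cost = 76.44 × €0.37 = €28.28

€28.28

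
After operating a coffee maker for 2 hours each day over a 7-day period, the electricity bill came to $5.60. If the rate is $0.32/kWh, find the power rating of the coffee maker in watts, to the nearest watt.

1250 W

Energy = $5.60 ÷ $0.32/kWh = 17.5 kWh
Runtime = 2 h/day × 7 days = 14 h
Power = 17.5 kWh ÷ 14 h = 1.25 kW = 1250 W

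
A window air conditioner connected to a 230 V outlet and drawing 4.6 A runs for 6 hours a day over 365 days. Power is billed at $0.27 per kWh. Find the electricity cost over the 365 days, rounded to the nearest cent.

Power = 4.6 A × 230 V = 1058 W = 1.058 kW
Runtime = 6 h/day × 365 days = 2190 h
Energy = 1.058 kW × 2190 h = 2317.02 kWh
Cost = 2317.02 kWh × $0.27/kWh = $625.60

$625.60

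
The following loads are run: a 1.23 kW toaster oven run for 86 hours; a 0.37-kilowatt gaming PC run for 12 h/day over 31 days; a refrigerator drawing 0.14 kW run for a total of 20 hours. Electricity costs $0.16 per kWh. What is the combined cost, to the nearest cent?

$39.40

toaster oven: 1.23 kW × 86 h = 105.78 kWh
gaming PC: Runtime = 12 h/day × 31 days = 372 h
gaming PC: 0.37 kW × 372 h = 137.64 kWh
refrigerator: 0.14 kW × 20 h = 2.8 kWh
Total energy = 246.22 kWh
Cost = 246.22 × $0.16 = $39.40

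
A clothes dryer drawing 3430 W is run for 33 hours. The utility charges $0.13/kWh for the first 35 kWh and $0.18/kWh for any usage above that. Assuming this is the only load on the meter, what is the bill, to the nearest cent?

$18.62

Energy = 3.43 kW × 33 h = 113.19 kWh
Tier 1 (0–35 kWh): 35 × $0.13 = $4.55
Above 35 kWh: 78.19 × $0.18 = $14.0742
Bill = $18.62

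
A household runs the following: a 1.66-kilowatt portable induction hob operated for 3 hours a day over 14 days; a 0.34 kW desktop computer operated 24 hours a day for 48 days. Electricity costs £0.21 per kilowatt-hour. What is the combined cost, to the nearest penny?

portable induction hob: Runtime = 3 h/day × 14 days = 42 h
portable induction hob: 1.66 kW × 42 h = 69.72 kWh
desktop computer: Runtime = 24 h × 48 = 1152 h
desktop computer: 0.34 kW × 1152 h = 391.68 kWh
Total energy = 461.4 kWh
Cost = 461.4 × £0.21 = £96.89

£96.89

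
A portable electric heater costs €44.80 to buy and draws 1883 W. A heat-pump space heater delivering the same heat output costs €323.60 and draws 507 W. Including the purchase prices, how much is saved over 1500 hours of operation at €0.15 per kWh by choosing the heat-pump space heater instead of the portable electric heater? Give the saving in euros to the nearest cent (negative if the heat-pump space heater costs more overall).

portable electric heater: €44.80 + (1883/1000) kW × 1500 h × €0.15 = €44.80 + €423.675 = €468.475
heat-pump space heater: €323.60 + (507/1000) kW × 1500 h × €0.15 = €323.60 + €114.075 = €437.675
Saving = €468.475 − €437.675 = €30.8

€30.80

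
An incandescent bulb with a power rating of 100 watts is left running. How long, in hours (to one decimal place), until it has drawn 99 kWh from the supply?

990.0 h

Hours = 99 kWh ÷ 0.1 kW = 990.0 h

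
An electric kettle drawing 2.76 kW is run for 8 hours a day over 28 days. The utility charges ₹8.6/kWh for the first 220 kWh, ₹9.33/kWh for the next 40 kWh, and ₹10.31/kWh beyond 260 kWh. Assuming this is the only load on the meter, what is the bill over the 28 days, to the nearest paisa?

₹5958.65

Runtime = 8 h/day × 28 days = 224 h
Energy = 2.76 kW × 224 h = 618.24 kWh
Tier 1 (0–220 kWh): 220 × ₹8.6 = ₹1892
Tier 2 (220–260 kWh): 40 × ₹9.33 = ₹373.2
Above 260 kWh: 358.24 × ₹10.31 = ₹3693.4544
Bill = ₹5958.65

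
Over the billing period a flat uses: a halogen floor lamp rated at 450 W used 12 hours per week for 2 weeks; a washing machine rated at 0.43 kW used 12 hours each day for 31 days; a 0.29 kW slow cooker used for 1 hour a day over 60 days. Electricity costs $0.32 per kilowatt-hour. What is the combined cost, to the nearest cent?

halogen floor lamp: Runtime = 12 h/week × 2 weeks = 24 h
halogen floor lamp: 0.45 kW × 24 h = 10.8 kWh
washing machine: Runtime = 12 h/day × 31 days = 372 h
washing machine: 0.43 kW × 372 h = 159.96 kWh
slow cooker: Runtime = 1 h/day × 60 days = 60 h
slow cooker: 0.29 kW × 60 h = 17.4 kWh
Total energy = 188.16 kWh
Cost = 188.16 × $0.32 = $60.21

$60.21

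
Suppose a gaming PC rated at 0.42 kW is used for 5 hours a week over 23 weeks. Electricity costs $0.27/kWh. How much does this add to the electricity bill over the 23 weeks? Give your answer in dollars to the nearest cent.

Runtime = 5 h/week × 23 weeks = 115 h
Energy = 0.42 kW × 115 h = 48.3 kWh
Cost = 48.3 kWh × $0.27/kWh = $13.04

$13.04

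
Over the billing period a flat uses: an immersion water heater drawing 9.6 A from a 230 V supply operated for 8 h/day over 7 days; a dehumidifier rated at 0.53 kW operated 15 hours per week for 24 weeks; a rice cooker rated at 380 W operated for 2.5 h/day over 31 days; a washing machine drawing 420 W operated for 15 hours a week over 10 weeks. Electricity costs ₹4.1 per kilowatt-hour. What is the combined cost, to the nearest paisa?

₹1668.28

immersion water heater: Power = 9.6 A × 230 V = 2208 W = 2.208 kW
immersion water heater: Runtime = 8 h/day × 7 days = 56 h
immersion water heater: 2.208 kW × 56 h = 123.648 kWh
dehumidifier: Runtime = 15 h/week × 24 weeks = 360 h
dehumidifier: 0.53 kW × 360 h = 190.8 kWh
rice cooker: Runtime = 2.5 h/day × 31 days = 77.5 h
rice cooker: 0.38 kW × 77.5 h = 29.45 kWh
washing machine: Runtime = 15 h/week × 10 weeks = 150 h
washing machine: 0.42 kW × 150 h = 63 kWh
Total energy = 406.898 kWh
Cost = 406.898 × ₹4.1 = ₹1668.28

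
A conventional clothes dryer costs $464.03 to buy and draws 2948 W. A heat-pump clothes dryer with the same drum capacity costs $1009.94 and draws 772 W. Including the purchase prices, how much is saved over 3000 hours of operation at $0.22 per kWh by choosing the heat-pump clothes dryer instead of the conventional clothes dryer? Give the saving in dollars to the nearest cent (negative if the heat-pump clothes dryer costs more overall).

conventional clothes dryer: $464.03 + (2948/1000) kW × 3000 h × $0.22 = $464.03 + $1945.68 = $2409.71
heat-pump clothes dryer: $1009.94 + (772/1000) kW × 3000 h × $0.22 = $1009.94 + $509.52 = $1519.46
Saving = $2409.71 − $1519.46 = $890.25

$890.25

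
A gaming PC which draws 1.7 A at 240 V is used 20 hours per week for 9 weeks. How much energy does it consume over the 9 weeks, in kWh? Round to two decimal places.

Power = 1.7 A × 240 V = 408 W = 0.408 kW
Runtime = 20 h/week × 9 weeks = 180 h
Energy = 0.408 kW × 180 h = 73.44 kWh

73.44 kWh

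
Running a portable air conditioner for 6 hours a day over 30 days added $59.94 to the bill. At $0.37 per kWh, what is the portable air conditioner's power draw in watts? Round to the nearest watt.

Energy = $59.94 ÷ $0.37/kWh = 162 kWh
Runtime = 6 h/day × 30 days = 180 h
Power = 162 kWh ÷ 180 h = 0.9 kW = 900 W

900 W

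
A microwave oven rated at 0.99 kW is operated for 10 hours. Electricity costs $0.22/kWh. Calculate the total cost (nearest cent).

Energy = 0.99 kW × 10 h = 9.9 kWh
Cost = 9.9 kWh × $0.22/kWh = $2.18

$2.18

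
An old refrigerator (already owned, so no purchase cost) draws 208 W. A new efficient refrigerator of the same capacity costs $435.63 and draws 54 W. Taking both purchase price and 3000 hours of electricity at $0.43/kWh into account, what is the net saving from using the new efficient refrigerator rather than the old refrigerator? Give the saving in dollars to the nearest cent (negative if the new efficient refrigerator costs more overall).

old refrigerator: $0.00 + (208/1000) kW × 3000 h × $0.43 = $0.00 + $268.32 = $268.32
new efficient refrigerator: $435.63 + (54/1000) kW × 3000 h × $0.43 = $435.63 + $69.66 = $505.29
Saving = $268.32 − $505.29 = −$236.97

-$236.97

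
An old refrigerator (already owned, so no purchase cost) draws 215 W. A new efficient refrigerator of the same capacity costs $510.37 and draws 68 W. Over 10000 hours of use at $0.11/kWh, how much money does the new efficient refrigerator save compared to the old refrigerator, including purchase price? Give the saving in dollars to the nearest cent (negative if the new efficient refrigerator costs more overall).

old refrigerator: $0.00 + (215/1000) kW × 10000 h × $0.11 = $0.00 + $236.5 = $236.5
new efficient refrigerator: $510.37 + (68/1000) kW × 10000 h × $0.11 = $510.37 + $74.8 = $585.17
Saving = $236.5 − $585.17 = −$348.67

-$348.67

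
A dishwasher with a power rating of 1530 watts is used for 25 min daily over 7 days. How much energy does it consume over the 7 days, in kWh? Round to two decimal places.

Runtime = 25 min × 7 = 175 min = 2.916666… h
Energy = 1.53 kW × 2.916666… h = 4.4625 kWh ≈ 4.46 kWh

4.46 kWh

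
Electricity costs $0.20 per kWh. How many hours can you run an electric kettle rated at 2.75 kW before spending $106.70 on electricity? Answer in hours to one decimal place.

194.0 h

Energy available = $106.70 ÷ $0.20/kWh = 533.5 kWh
Hours = 533.5 kWh ÷ 2.75 kW = 194.0 h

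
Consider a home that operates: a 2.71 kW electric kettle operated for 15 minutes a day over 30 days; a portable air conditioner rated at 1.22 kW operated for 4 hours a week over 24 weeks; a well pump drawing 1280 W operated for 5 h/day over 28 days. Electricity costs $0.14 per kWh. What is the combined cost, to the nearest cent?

electric kettle: Runtime = 15 min × 30 = 450 min = 7.5 h
electric kettle: 2.71 kW × 7.5 h = 20.325 kWh
portable air conditioner: Runtime = 4 h/week × 24 weeks = 96 h
portable air conditioner: 1.22 kW × 96 h = 117.12 kWh
well pump: Runtime = 5 h/day × 28 days = 140 h
well pump: 1.28 kW × 140 h = 179.2 kWh
Total energy = 316.645 kWh
Cost = 316.645 × $0.14 = $44.33

$44.33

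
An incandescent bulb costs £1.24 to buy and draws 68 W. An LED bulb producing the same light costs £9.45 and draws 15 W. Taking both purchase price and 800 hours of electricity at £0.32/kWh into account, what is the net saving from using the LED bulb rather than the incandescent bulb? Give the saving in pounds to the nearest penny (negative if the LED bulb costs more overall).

£5.36

incandescent bulb: £1.24 + (68/1000) kW × 800 h × £0.32 = £1.24 + £17.408 = £18.648
LED bulb: £9.45 + (15/1000) kW × 800 h × £0.32 = £9.45 + £3.84 = £13.29
Saving = £18.648 − £13.29 = £5.358 → £5.36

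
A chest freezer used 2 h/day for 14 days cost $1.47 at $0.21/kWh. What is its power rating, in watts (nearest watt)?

Energy = $1.47 ÷ $0.21/kWh = 7 kWh
Runtime = 2 h/day × 14 days = 28 h
Power = 7 kWh ÷ 28 h = 0.25 kW = 250 W

250 W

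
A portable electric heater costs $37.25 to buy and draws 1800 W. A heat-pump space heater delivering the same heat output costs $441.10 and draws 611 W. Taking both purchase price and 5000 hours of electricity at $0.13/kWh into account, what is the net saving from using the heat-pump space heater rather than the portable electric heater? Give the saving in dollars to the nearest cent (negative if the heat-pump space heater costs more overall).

$369.00

portable electric heater: $37.25 + (1800/1000) kW × 5000 h × $0.13 = $37.25 + $1170 = $1207.25
heat-pump space heater: $441.10 + (611/1000) kW × 5000 h × $0.13 = $441.10 + $397.15 = $838.25
Saving = $1207.25 − $838.25 = $369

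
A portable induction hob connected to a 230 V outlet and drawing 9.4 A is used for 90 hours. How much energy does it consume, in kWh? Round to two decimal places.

Power = 9.4 A × 230 V = 2162 W = 2.162 kW
Energy = 2.162 kW × 90 h = 194.58 kWh

194.58 kWh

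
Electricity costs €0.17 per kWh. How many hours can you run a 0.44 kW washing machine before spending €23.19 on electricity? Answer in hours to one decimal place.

310.0 h

Energy available = €23.19 ÷ €0.17/kWh = 136.4118 kWh
Hours = 136.4118 kWh ÷ 0.44 kW = 310.0 h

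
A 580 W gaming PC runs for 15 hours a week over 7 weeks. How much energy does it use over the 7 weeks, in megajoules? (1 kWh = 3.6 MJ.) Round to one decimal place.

Runtime = 15 h/week × 7 weeks = 105 h
Energy = 0.58 kW × 105 h = 60.9 kWh
= 60.9 × 3.6 MJ = 219.2 MJ

219.2 MJ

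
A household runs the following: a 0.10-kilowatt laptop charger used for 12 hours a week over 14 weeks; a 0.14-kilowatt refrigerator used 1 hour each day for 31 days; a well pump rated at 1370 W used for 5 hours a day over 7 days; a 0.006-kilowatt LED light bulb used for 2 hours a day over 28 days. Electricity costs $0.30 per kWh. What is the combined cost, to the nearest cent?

laptop charger: Runtime = 12 h/week × 14 weeks = 168 h
laptop charger: 0.1 kW × 168 h = 16.8 kWh
refrigerator: Runtime = 1 h/day × 31 days = 31 h
refrigerator: 0.14 kW × 31 h = 4.34 kWh
well pump: Runtime = 5 h/day × 7 days = 35 h
well pump: 1.37 kW × 35 h = 47.95 kWh
LED light bulb: Runtime = 2 h/day × 28 days = 56 h
LED light bulb: 0.006 kW × 56 h = 0.336 kWh
Total energy = 69.426 kWh
Cost = 69.426 × $0.30 = $20.83

$20.83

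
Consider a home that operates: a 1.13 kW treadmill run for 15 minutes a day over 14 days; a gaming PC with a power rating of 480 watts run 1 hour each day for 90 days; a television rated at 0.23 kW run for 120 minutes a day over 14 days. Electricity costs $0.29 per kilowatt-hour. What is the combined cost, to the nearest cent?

treadmill: Runtime = 15 min × 14 = 210 min = 3.5 h
treadmill: 1.13 kW × 3.5 h = 3.955 kWh
gaming PC: Runtime = 1 h/day × 90 days = 90 h
gaming PC: 0.48 kW × 90 h = 43.2 kWh
television: Runtime = 120 min × 14 = 1680 min = 28 h
television: 0.23 kW × 28 h = 6.44 kWh
Total energy = 53.595 kWh
Cost = 53.595 × $0.29 = $15.54

$15.54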